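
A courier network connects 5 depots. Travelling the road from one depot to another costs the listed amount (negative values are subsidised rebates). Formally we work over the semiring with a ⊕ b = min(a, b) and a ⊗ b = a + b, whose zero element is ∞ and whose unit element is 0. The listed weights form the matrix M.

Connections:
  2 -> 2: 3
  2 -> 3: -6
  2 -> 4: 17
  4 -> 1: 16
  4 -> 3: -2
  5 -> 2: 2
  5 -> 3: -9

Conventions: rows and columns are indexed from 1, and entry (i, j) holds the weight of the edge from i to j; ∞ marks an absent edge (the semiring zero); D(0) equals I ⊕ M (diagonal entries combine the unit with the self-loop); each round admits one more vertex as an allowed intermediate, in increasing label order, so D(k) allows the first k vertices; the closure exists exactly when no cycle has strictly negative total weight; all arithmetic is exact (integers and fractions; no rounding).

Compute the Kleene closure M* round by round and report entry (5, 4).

D(0):
  [0, ∞, ∞, ∞, ∞]
  [∞, 0, -6, 17, ∞]
  [∞, ∞, 0, ∞, ∞]
  [16, ∞, -2, 0, ∞]
  [∞, 2, -9, ∞, 0]
D(1):
  [0, ∞, ∞, ∞, ∞]
  [∞, 0, -6, 17, ∞]
  [∞, ∞, 0, ∞, ∞]
  [16, ∞, -2, 0, ∞]
  [∞, 2, -9, ∞, 0]
D(2):
  [0, ∞, ∞, ∞, ∞]
  [∞, 0, -6, 17, ∞]
  [∞, ∞, 0, ∞, ∞]
  [16, ∞, -2, 0, ∞]
  [∞, 2, -9, 19, 0]
D(3):
  [0, ∞, ∞, ∞, ∞]
  [∞, 0, -6, 17, ∞]
  [∞, ∞, 0, ∞, ∞]
  [16, ∞, -2, 0, ∞]
  [∞, 2, -9, 19, 0]
D(4):
  [0, ∞, ∞, ∞, ∞]
  [33, 0, -6, 17, ∞]
  [∞, ∞, 0, ∞, ∞]
  [16, ∞, -2, 0, ∞]
  [35, 2, -9, 19, 0]
D(5):
  [0, ∞, ∞, ∞, ∞]
  [33, 0, -6, 17, ∞]
  [∞, ∞, 0, ∞, ∞]
  [16, ∞, -2, 0, ∞]
  [35, 2, -9, 19, 0]
Answer: M*[5][4] = 19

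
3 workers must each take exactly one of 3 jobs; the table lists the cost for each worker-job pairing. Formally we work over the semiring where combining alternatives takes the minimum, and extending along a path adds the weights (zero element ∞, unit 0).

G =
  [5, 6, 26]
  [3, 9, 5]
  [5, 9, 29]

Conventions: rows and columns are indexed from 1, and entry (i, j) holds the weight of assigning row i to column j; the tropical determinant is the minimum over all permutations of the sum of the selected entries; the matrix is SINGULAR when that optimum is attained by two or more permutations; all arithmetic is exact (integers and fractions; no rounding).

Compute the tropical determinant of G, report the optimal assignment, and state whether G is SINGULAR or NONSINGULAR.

σ = (1, 2, 3): 5 + 9 + 29 = 43
σ = (1, 3, 2): 5 + 5 + 9 = 19
σ = (2, 1, 3): 6 + 3 + 29 = 38
σ = (2, 3, 1): 6 + 5 + 5 = 16
σ = (3, 1, 2): 26 + 3 + 9 = 38
σ = (3, 2, 1): 26 + 9 + 5 = 40
Optimal value attained by: σ = (2, 3, 1).
Answer: det⊕(G) = 16; verdict: NONSINGULAR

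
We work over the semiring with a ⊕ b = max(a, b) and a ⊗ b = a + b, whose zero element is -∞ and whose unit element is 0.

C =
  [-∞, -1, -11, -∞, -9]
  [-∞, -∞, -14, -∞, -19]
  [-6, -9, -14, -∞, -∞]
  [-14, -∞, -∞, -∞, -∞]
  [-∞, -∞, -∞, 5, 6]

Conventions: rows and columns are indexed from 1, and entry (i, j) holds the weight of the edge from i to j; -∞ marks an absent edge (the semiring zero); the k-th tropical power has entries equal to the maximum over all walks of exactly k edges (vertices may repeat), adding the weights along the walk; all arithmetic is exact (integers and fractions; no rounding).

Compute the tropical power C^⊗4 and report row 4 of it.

C^⊗2:
  [-17, -20, -15, -4, -3]
  [-20, -23, -28, -14, -13]
  [-20, -7, -17, -∞, -15]
  [-∞, -15, -25, -∞, -23]
  [-9, -∞, -∞, 11, 12]
C^⊗3:
  [-18, -18, -28, 2, 3]
  [-28, -21, -31, -8, -7]
  [-23, -21, -21, -10, -9]
  [-31, -34, -29, -18, -17]
  [-3, -10, -20, 17, 18]
C^⊗4:
  [-12, -19, -29, 8, 9]
  [-22, -29, -35, -2, -1]
  [-24, -24, -34, -4, -3]
  [-32, -32, -42, -12, -11]
  [3, -4, -14, 23, 24]
Answer: row 4 of C^⊗4 = [-32, -32, -42, -12, -11]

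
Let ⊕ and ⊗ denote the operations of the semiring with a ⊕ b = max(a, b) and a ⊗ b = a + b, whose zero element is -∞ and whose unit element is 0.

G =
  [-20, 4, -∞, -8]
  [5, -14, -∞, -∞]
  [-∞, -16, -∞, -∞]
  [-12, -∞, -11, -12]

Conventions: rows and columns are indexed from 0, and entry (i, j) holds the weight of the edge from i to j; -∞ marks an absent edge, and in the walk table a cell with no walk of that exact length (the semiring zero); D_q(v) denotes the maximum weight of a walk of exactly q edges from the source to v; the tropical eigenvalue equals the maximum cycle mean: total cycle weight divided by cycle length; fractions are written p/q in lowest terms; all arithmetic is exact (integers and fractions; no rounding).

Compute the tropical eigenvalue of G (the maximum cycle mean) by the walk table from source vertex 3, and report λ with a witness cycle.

q=0: [-∞, -∞, -∞, 0]
q=1: [-12, -∞, -11, -12]
q=2: [-24, -8, -23, -20]
q=3: [-3, -20, -31, -32]
q=4: [-15, 1, -43, -11]
Optimal cycle mean attained by: cycle 0->1->0, total 4 + 5, length 2.
Answer: λ = 9/2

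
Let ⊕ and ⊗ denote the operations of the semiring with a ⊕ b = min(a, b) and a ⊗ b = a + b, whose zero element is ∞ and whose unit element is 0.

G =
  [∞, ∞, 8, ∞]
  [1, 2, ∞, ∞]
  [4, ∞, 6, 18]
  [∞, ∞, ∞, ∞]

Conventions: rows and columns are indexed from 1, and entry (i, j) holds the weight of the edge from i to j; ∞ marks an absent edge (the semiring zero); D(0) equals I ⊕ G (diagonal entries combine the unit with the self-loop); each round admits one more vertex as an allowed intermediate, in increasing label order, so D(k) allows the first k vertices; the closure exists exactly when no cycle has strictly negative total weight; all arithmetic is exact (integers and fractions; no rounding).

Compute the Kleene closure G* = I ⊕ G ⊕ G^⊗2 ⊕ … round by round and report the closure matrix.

D(0):
  [0, ∞, 8, ∞]
  [1, 0, ∞, ∞]
  [4, ∞, 0, 18]
  [∞, ∞, ∞, 0]
D(1):
  [0, ∞, 8, ∞]
  [1, 0, 9, ∞]
  [4, ∞, 0, 18]
  [∞, ∞, ∞, 0]
D(2):
  [0, ∞, 8, ∞]
  [1, 0, 9, ∞]
  [4, ∞, 0, 18]
  [∞, ∞, ∞, 0]
D(3):
  [0, ∞, 8, 26]
  [1, 0, 9, 27]
  [4, ∞, 0, 18]
  [∞, ∞, ∞, 0]
D(4):
  [0, ∞, 8, 26]
  [1, 0, 9, 27]
  [4, ∞, 0, 18]
  [∞, ∞, ∞, 0]
Answer: G* = [[0, ∞, 8, 26], [1, 0, 9, 27], [4, ∞, 0, 18], [∞, ∞, ∞, 0]]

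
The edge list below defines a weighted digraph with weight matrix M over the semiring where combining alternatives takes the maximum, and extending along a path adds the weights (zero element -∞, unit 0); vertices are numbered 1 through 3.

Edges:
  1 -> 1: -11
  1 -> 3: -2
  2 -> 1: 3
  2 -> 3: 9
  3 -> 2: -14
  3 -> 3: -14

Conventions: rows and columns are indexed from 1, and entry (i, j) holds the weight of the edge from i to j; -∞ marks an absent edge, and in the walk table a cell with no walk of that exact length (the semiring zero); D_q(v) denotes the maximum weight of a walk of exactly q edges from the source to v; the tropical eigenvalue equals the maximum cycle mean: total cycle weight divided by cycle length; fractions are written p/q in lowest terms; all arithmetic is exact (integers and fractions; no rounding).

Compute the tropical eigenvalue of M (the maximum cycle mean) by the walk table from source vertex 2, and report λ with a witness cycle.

q=0: [-∞, 0, -∞]
q=1: [3, -∞, 9]
q=2: [-8, -5, 1]
q=3: [-2, -13, 4]
Optimal cycle mean attained by: cycle 2->3->2, total 9 + (-14), length 2.
Answer: λ = -5/2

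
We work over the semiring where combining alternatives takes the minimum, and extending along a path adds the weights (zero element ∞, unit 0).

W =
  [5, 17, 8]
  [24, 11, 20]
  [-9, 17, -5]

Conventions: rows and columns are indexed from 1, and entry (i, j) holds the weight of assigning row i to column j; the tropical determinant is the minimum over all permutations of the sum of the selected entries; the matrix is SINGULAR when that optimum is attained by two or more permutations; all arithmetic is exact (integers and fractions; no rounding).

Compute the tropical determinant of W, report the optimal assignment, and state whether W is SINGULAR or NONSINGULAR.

σ = (1, 2, 3): 5 + 11 + (-5) = 11
σ = (1, 3, 2): 5 + 20 + 17 = 42
σ = (2, 1, 3): 17 + 24 + (-5) = 36
σ = (2, 3, 1): 17 + 20 + (-9) = 28
σ = (3, 1, 2): 8 + 24 + 17 = 49
σ = (3, 2, 1): 8 + 11 + (-9) = 10
Optimal value attained by: σ = (3, 2, 1).
Answer: det⊕(W) = 10; verdict: NONSINGULAR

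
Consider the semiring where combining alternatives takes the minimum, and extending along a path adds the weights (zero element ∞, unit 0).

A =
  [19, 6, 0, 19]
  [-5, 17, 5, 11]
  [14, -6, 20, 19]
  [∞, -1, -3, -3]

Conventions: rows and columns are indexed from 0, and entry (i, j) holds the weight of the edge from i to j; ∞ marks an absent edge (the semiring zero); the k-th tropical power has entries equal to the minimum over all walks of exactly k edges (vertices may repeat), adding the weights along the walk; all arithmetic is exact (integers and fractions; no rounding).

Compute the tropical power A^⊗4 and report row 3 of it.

A^⊗2:
  [1, -6, 11, 16]
  [12, -1, -5, 8]
  [-11, 11, -1, 5]
  [-6, -9, -6, -6]
A^⊗3:
  [-11, 5, -1, 5]
  [-6, -11, 4, 5]
  [6, -7, -11, 2]
  [-14, -12, -9, -9]
A^⊗4:
  [0, -7, -11, 2]
  [-16, -2, -6, 0]
  [-12, -17, -2, -1]
  [-17, -15, -14, -12]
Answer: row 3 of A^⊗4 = [-17, -15, -14, -12]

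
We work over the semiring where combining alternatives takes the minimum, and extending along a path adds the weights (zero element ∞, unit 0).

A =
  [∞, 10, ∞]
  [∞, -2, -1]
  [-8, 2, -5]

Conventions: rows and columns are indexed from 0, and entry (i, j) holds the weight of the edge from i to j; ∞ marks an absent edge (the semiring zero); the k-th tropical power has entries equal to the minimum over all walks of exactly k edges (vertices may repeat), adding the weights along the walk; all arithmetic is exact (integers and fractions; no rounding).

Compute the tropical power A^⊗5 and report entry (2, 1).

A^⊗2:
  [∞, 8, 9]
  [-9, -4, -6]
  [-13, -3, -10]
A^⊗3:
  [1, 6, 4]
  [-14, -6, -11]
  [-18, -8, -15]
A^⊗4:
  [-4, 4, -1]
  [-19, -9, -16]
  [-23, -13, -20]
A^⊗5:
  [-9, 1, -6]
  [-24, -14, -21]
  [-28, -18, -25]
Key observation: the optimum is the walk 2->2->2->2->2->1, with weight (-5) + (-5) + (-5) + (-5) + 2 = -18.
Optimal value attained by: walk 2->2->2->2->2->1.
Answer: (A^⊗5)[2][1] = -18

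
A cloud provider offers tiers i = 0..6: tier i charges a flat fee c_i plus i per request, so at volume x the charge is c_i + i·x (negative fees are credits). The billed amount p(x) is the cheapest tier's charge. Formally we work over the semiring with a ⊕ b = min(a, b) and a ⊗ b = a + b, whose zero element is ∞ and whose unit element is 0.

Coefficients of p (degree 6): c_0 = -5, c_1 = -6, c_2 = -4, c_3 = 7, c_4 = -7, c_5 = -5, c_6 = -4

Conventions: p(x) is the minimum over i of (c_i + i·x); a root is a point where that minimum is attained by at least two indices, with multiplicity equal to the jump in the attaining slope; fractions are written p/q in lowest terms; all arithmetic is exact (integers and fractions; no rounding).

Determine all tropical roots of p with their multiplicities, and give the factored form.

hull edge (i=0, c=-5) to (i=1, c=-6): slope -1, span 1
hull edge (i=1, c=-6) to (i=4, c=-7): slope -1/3, span 3
hull edge (i=4, c=-7) to (i=6, c=-4): slope 3/2, span 2
Factored form: p(x) = -4 ⊗ (x ⊕ (-3/2)) ⊗ (x ⊕ (-3/2)) ⊗ (x ⊕ 1/3) ⊗ (x ⊕ 1/3) ⊗ (x ⊕ 1/3) ⊗ (x ⊕ 1)
Answer: roots = -3/2 (mult 2), 1/3 (mult 3), 1 (mult 1)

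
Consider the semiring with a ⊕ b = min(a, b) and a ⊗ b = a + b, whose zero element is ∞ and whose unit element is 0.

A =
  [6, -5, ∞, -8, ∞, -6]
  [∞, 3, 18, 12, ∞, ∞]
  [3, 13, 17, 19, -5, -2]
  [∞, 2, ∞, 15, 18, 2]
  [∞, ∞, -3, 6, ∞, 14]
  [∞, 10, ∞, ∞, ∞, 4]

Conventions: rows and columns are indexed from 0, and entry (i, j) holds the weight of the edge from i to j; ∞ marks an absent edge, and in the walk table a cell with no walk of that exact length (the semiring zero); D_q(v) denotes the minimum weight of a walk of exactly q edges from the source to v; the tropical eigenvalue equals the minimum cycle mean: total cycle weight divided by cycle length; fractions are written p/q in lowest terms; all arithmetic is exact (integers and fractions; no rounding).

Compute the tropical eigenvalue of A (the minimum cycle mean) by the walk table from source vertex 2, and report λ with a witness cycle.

q=0: [∞, ∞, 0, ∞, ∞, ∞]
q=1: [3, 13, 17, 19, -5, -2]
q=2: [9, -2, -8, -5, 12, -3]
q=3: [-5, -3, 9, 1, -13, -10]
q=4: [1, -10, -16, -13, 4, -11]
q=5: [-13, -11, 1, -7, -21, -18]
q=6: [-7, -18, -24, -21, -4, -19]
Optimal cycle mean attained by: cycle 2->4->2, total (-5) + (-3), length 2.
Answer: λ = -4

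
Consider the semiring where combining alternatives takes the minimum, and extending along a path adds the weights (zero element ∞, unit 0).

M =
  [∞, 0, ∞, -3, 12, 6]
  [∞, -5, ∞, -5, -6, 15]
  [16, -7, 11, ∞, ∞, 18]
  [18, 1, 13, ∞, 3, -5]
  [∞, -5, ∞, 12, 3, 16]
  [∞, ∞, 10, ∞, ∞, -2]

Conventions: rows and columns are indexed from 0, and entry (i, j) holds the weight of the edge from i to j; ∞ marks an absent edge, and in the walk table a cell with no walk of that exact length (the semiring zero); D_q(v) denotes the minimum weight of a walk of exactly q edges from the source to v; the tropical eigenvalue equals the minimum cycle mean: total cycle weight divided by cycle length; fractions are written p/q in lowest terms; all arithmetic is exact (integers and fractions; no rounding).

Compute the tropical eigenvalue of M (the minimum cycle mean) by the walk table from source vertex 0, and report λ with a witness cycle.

q=0: [0, ∞, ∞, ∞, ∞, ∞]
q=1: [∞, 0, ∞, -3, 12, 6]
q=2: [15, -5, 10, -5, -6, -8]
q=3: [13, -11, 2, -10, -11, -10]
q=4: [8, -16, 0, -16, -17, -15]
q=5: [2, -22, -5, -21, -22, -21]
q=6: [-3, -27, -11, -27, -28, -26]
Optimal cycle mean attained by: cycle 1->4->1, total (-6) + (-5), length 2.
Answer: λ = -11/2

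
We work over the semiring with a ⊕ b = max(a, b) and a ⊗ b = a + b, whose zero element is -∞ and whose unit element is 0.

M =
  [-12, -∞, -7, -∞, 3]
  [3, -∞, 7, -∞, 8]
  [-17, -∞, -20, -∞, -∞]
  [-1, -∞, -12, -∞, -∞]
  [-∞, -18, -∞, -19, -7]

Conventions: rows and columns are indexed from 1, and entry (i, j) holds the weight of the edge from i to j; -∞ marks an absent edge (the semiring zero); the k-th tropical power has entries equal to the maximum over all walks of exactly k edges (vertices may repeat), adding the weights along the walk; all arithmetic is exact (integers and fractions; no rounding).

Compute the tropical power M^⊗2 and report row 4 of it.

M^⊗2:
  [-24, -15, -19, -16, -4]
  [-9, -10, -4, -11, 6]
  [-29, -∞, -24, -∞, -14]
  [-13, -∞, -8, -∞, 2]
  [-15, -25, -11, -26, -10]
Answer: row 4 of M^⊗2 = [-13, -∞, -8, -∞, 2]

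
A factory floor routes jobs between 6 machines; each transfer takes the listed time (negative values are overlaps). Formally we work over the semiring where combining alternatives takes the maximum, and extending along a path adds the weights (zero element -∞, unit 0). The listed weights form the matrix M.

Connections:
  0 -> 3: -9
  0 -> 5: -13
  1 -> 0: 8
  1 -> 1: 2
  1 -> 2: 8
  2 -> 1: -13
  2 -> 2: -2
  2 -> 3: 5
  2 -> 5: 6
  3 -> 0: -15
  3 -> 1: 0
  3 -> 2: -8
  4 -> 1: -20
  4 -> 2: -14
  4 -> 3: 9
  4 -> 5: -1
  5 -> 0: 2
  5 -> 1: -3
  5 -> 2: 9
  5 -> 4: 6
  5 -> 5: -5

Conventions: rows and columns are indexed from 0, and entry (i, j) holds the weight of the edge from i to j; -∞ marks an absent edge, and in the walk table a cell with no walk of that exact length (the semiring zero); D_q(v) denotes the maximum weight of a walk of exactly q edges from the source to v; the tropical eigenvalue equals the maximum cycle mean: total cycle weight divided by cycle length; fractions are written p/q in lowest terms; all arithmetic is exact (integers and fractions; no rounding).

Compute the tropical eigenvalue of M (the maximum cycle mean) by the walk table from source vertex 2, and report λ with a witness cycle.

q=0: [-∞, -∞, 0, -∞, -∞, -∞]
q=1: [-∞, -13, -2, 5, -∞, 6]
q=2: [8, 5, 15, 3, 12, 4]
q=3: [13, 7, 13, 21, 10, 21]
q=4: [23, 21, 30, 19, 27, 19]
q=5: [29, 23, 29, 36, 25, 36]
q=6: [38, 36, 45, 34, 42, 35]
Optimal cycle mean attained by: cycle 2->5->2, total 6 + 9, length 2.
Answer: λ = 15/2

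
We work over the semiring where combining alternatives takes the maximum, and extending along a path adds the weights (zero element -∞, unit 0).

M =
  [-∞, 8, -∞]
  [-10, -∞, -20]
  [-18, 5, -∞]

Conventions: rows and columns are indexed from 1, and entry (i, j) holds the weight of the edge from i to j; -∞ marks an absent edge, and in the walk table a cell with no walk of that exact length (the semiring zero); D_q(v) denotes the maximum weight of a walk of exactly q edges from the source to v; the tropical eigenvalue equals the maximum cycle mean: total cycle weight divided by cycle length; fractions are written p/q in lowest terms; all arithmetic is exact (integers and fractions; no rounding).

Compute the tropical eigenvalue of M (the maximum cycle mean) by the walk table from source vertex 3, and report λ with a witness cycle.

q=0: [-∞, -∞, 0]
q=1: [-18, 5, -∞]
q=2: [-5, -10, -15]
q=3: [-20, 3, -30]
Optimal cycle mean attained by: cycle 1->2->1, total 8 + (-10), length 2.
Answer: λ = -1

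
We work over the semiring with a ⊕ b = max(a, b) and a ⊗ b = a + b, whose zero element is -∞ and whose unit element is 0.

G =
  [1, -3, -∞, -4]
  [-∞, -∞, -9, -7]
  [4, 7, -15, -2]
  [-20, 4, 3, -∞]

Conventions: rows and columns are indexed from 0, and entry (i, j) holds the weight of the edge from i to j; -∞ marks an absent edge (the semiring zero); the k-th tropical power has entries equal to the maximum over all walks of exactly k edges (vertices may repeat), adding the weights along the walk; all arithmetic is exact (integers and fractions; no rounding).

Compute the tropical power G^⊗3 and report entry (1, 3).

G^⊗2:
  [2, 0, -1, -3]
  [-5, -2, -4, -11]
  [5, 2, 1, 0]
  [7, 10, -5, 1]
G^⊗3:
  [3, 6, 0, -2]
  [0, 3, -8, -6]
  [6, 8, 3, 1]
  [8, 5, 4, 3]
Key observation: the optimum is the walk 1->3->2->3, with weight (-7) + 3 + (-2) = -6.
Optimal value attained by: walk 1->3->2->3.
Answer: (G^⊗3)[1][3] = -6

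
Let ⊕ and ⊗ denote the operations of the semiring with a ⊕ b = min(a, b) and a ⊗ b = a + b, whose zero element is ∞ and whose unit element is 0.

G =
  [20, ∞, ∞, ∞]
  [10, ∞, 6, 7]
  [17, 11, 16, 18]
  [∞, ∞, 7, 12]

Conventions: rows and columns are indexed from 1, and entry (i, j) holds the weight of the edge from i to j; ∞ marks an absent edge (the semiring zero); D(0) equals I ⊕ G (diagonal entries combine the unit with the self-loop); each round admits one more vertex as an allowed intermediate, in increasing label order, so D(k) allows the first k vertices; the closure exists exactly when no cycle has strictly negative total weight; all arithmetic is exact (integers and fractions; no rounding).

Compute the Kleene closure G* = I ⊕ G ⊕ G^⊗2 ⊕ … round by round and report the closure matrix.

D(0):
  [0, ∞, ∞, ∞]
  [10, 0, 6, 7]
  [17, 11, 0, 18]
  [∞, ∞, 7, 0]
D(1):
  [0, ∞, ∞, ∞]
  [10, 0, 6, 7]
  [17, 11, 0, 18]
  [∞, ∞, 7, 0]
D(2):
  [0, ∞, ∞, ∞]
  [10, 0, 6, 7]
  [17, 11, 0, 18]
  [∞, ∞, 7, 0]
D(3):
  [0, ∞, ∞, ∞]
  [10, 0, 6, 7]
  [17, 11, 0, 18]
  [24, 18, 7, 0]
D(4):
  [0, ∞, ∞, ∞]
  [10, 0, 6, 7]
  [17, 11, 0, 18]
  [24, 18, 7, 0]
Answer: G* = [[0, ∞, ∞, ∞], [10, 0, 6, 7], [17, 11, 0, 18], [24, 18, 7, 0]]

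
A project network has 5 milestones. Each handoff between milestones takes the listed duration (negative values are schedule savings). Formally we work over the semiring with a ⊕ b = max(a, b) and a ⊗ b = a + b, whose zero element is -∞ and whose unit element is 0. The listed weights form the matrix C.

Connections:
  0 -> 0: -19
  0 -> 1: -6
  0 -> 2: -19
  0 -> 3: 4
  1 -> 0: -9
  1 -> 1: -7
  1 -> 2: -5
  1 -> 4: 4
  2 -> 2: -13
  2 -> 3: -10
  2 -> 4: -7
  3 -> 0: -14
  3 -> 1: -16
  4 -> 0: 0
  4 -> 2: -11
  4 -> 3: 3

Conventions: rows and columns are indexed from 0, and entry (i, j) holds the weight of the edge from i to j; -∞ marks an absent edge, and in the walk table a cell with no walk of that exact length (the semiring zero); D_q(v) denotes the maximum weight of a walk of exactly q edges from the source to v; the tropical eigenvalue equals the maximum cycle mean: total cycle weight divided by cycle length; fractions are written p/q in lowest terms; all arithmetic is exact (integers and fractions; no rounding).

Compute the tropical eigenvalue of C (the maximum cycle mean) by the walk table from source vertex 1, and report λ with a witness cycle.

q=0: [-∞, 0, -∞, -∞, -∞]
q=1: [-9, -7, -5, -∞, 4]
q=2: [4, -14, -7, 7, -3]
q=3: [-3, -2, -14, 8, -10]
q=4: [-6, -8, -7, 1, 2]
q=5: [2, -12, -9, 5, -4]
Optimal cycle mean attained by: cycle 0->1->4->0, total (-6) + 4 + 0, length 3.
Answer: λ = -2/3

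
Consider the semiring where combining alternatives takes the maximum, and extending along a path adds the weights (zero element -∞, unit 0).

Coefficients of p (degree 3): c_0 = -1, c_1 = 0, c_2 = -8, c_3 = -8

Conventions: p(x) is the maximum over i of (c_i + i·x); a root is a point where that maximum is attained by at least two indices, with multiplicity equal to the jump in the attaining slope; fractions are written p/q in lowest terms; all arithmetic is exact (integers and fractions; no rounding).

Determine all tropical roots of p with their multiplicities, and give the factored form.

hull edge (i=0, c=-1) to (i=1, c=0): slope 1, span 1
hull edge (i=1, c=0) to (i=3, c=-8): slope -4, span 2
Factored form: p(x) = -8 ⊗ (x ⊕ (-1)) ⊗ (x ⊕ 4) ⊗ (x ⊕ 4)
Answer: roots = -1 (mult 1), 4 (mult 2)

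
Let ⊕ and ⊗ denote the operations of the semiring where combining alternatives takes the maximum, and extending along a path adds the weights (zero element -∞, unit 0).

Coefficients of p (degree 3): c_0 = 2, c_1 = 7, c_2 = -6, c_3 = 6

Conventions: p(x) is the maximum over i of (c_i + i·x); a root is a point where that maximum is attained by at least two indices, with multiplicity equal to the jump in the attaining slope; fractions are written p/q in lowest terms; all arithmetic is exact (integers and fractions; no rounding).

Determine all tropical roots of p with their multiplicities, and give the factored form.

hull edge (i=0, c=2) to (i=1, c=7): slope 5, span 1
hull edge (i=1, c=7) to (i=3, c=6): slope -1/2, span 2
Factored form: p(x) = 6 ⊗ (x ⊕ (-5)) ⊗ (x ⊕ 1/2) ⊗ (x ⊕ 1/2)
Answer: roots = -5 (mult 1), 1/2 (mult 2)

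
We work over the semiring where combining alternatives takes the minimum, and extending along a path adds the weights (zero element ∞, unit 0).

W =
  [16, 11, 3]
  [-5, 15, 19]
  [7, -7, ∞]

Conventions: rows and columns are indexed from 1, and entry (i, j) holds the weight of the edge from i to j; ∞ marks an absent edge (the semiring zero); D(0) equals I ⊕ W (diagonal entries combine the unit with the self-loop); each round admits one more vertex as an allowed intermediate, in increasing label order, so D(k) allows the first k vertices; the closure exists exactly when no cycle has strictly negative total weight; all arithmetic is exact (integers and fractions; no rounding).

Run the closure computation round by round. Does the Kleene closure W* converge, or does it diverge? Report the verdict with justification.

D(0):
  [0, 11, 3]
  [-5, 0, 19]
  [7, -7, 0]
D(1):
  [0, 11, 3]
  [-5, 0, -2]
  [7, -7, 0]
Detection: at round 2, diagonal entry (3, 3) turns strictly negative.
Key observation: the cycle 3->2->1->3 has total weight (-7) + (-5) + 3, which is strictly negative.
Answer: DIVERGES — negative cycle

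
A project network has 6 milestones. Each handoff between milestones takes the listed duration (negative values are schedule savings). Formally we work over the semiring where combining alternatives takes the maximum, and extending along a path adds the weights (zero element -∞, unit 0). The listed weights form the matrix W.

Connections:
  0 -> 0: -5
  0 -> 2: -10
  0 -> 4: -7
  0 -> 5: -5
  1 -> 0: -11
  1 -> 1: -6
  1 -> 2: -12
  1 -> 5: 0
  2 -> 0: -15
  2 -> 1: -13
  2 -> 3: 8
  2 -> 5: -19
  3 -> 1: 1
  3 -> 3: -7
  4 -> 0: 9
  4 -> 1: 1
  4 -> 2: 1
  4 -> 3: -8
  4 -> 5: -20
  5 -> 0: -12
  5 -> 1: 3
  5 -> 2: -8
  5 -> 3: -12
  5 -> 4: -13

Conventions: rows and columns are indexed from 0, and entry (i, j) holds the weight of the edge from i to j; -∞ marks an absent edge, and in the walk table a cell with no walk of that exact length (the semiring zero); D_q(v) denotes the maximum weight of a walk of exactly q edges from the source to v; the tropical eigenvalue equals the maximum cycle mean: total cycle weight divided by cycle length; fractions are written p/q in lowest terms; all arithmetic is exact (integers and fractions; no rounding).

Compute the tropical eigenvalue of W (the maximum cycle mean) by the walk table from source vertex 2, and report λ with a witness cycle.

q=0: [-∞, -∞, 0, -∞, -∞, -∞]
q=1: [-15, -13, -∞, 8, -∞, -19]
q=2: [-20, 9, -25, 1, -22, -13]
q=3: [-2, 3, -3, -6, -26, 9]
q=4: [-3, 12, 1, 5, -4, 3]
q=5: [5, 6, 0, 9, -10, 12]
q=6: [0, 15, 4, 8, -1, 6]
Optimal cycle mean attained by: cycle 1->5->1, total 0 + 3, length 2.
Answer: λ = 3/2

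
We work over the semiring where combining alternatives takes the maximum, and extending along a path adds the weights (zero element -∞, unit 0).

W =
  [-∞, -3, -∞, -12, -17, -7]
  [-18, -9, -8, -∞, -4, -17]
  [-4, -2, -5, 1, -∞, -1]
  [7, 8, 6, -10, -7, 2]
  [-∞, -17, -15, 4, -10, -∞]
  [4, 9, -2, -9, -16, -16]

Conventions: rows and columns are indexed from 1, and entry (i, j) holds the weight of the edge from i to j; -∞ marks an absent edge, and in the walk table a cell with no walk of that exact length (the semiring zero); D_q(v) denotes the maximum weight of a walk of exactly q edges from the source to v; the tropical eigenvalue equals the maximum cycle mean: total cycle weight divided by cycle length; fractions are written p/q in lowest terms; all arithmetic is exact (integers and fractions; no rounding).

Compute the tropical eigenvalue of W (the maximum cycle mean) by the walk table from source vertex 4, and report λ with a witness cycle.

q=0: [-∞, -∞, -∞, 0, -∞, -∞]
q=1: [7, 8, 6, -10, -7, 2]
q=2: [6, 11, 1, 7, 4, 5]
q=3: [14, 15, 13, 8, 7, 9]
q=4: [15, 18, 14, 14, 11, 12]
q=5: [21, 22, 20, 15, 14, 16]
q=6: [22, 25, 21, 21, 18, 19]
Optimal cycle mean attained by: cycle 3->4->3, total 1 + 6, length 2.
Answer: λ = 7/2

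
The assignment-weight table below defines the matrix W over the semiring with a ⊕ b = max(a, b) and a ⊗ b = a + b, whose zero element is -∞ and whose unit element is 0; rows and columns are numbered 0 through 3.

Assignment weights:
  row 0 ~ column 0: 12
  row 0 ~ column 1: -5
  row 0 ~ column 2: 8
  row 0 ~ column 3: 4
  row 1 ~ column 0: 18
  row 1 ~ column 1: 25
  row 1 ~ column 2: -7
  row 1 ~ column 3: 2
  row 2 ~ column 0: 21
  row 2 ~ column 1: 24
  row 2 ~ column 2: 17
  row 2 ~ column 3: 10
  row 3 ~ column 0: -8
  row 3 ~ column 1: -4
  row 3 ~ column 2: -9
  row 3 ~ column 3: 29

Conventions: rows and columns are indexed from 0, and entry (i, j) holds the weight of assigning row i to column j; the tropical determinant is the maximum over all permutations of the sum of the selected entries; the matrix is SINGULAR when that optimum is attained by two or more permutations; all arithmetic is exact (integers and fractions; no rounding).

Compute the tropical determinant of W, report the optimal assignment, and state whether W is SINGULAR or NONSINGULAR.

σ = (0, 1, 2, 3): 12 + 25 + 17 + 29 = 83
σ = (0, 1, 3, 2): 12 + 25 + 10 + (-9) = 38
σ = (0, 2, 1, 3): 12 + (-7) + 24 + 29 = 58
σ = (0, 2, 3, 1): 12 + (-7) + 10 + (-4) = 11
σ = (0, 3, 1, 2): 12 + 2 + 24 + (-9) = 29
σ = (0, 3, 2, 1): 12 + 2 + 17 + (-4) = 27
σ = (1, 0, 2, 3): (-5) + 18 + 17 + 29 = 59
σ = (1, 0, 3, 2): (-5) + 18 + 10 + (-9) = 14
σ = (1, 2, 0, 3): (-5) + (-7) + 21 + 29 = 38
σ = (1, 2, 3, 0): (-5) + (-7) + 10 + (-8) = -10
σ = (1, 3, 0, 2): (-5) + 2 + 21 + (-9) = 9
σ = (1, 3, 2, 0): (-5) + 2 + 17 + (-8) = 6
σ = (2, 0, 1, 3): 8 + 18 + 24 + 29 = 79
σ = (2, 0, 3, 1): 8 + 18 + 10 + (-4) = 32
σ = (2, 1, 0, 3): 8 + 25 + 21 + 29 = 83
σ = (2, 1, 3, 0): 8 + 25 + 10 + (-8) = 35
σ = (2, 3, 0, 1): 8 + 2 + 21 + (-4) = 27
σ = (2, 3, 1, 0): 8 + 2 + 24 + (-8) = 26
σ = (3, 0, 1, 2): 4 + 18 + 24 + (-9) = 37
σ = (3, 0, 2, 1): 4 + 18 + 17 + (-4) = 35
σ = (3, 1, 0, 2): 4 + 25 + 21 + (-9) = 41
σ = (3, 1, 2, 0): 4 + 25 + 17 + (-8) = 38
σ = (3, 2, 0, 1): 4 + (-7) + 21 + (-4) = 14
σ = (3, 2, 1, 0): 4 + (-7) + 24 + (-8) = 13
Optimal value attained by: σ = (0, 1, 2, 3).
Answer: det⊕(W) = 83; verdict: SINGULAR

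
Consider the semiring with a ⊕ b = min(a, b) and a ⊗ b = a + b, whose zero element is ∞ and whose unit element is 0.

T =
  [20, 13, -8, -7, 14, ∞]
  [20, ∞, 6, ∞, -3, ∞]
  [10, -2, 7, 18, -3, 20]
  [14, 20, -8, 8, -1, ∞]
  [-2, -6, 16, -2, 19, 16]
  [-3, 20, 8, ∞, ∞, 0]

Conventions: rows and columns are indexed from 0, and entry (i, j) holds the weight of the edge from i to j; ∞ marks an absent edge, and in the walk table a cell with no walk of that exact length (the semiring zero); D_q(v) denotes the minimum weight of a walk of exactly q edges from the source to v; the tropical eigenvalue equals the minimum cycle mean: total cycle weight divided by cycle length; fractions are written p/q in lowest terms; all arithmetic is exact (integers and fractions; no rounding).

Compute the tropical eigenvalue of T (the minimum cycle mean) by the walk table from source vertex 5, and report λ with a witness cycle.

q=0: [∞, ∞, ∞, ∞, ∞, 0]
q=1: [-3, 20, 8, ∞, ∞, 0]
q=2: [-3, 6, -11, -10, 5, 0]
q=3: [-3, -13, -18, -10, -14, 0]
q=4: [-16, -20, -18, -16, -21, 0]
q=5: [-23, -27, -24, -23, -23, -5]
q=6: [-25, -29, -31, -30, -30, -7]
Optimal cycle mean attained by: cycle 0->3->2->4->0, total (-7) + (-8) + (-3) + (-2), length 4.
Answer: λ = -5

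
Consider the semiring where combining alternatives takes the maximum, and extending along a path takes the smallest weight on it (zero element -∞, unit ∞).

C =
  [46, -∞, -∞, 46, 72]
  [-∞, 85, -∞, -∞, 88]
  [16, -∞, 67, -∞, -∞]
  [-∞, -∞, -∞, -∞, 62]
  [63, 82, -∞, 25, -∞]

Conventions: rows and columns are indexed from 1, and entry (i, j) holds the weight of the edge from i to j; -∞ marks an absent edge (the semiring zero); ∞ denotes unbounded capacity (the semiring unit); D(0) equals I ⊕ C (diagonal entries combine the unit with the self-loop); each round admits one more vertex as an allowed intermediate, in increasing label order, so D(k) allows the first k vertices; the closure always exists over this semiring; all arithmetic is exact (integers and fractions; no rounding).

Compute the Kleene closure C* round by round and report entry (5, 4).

D(0):
  [∞, -∞, -∞, 46, 72]
  [-∞, ∞, -∞, -∞, 88]
  [16, -∞, ∞, -∞, -∞]
  [-∞, -∞, -∞, ∞, 62]
  [63, 82, -∞, 25, ∞]
D(1):
  [∞, -∞, -∞, 46, 72]
  [-∞, ∞, -∞, -∞, 88]
  [16, -∞, ∞, 16, 16]
  [-∞, -∞, -∞, ∞, 62]
  [63, 82, -∞, 46, ∞]
D(2):
  [∞, -∞, -∞, 46, 72]
  [-∞, ∞, -∞, -∞, 88]
  [16, -∞, ∞, 16, 16]
  [-∞, -∞, -∞, ∞, 62]
  [63, 82, -∞, 46, ∞]
D(3):
  [∞, -∞, -∞, 46, 72]
  [-∞, ∞, -∞, -∞, 88]
  [16, -∞, ∞, 16, 16]
  [-∞, -∞, -∞, ∞, 62]
  [63, 82, -∞, 46, ∞]
D(4):
  [∞, -∞, -∞, 46, 72]
  [-∞, ∞, -∞, -∞, 88]
  [16, -∞, ∞, 16, 16]
  [-∞, -∞, -∞, ∞, 62]
  [63, 82, -∞, 46, ∞]
D(5):
  [∞, 72, -∞, 46, 72]
  [63, ∞, -∞, 46, 88]
  [16, 16, ∞, 16, 16]
  [62, 62, -∞, ∞, 62]
  [63, 82, -∞, 46, ∞]
Answer: C*[5][4] = 46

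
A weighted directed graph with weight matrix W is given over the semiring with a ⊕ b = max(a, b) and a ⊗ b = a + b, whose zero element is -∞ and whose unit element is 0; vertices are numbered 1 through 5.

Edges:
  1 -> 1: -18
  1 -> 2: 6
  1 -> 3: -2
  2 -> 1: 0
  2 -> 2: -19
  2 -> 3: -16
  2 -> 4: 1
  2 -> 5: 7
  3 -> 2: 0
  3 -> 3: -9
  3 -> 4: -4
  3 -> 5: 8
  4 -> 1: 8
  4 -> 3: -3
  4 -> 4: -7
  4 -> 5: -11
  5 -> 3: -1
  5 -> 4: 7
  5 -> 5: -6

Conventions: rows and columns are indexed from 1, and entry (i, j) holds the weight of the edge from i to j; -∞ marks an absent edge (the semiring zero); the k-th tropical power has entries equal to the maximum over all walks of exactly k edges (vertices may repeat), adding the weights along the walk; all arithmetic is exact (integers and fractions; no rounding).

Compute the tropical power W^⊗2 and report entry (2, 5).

W^⊗2:
  [6, -2, -10, 7, 13]
  [9, 6, 6, 14, 1]
  [4, -9, 7, 15, 7]
  [1, 14, 6, -4, 5]
  [15, -1, 4, 1, 7]
Key observation: the optimum is the walk 2->5->5, with weight 7 + (-6) = 1.
Optimal value attained by: walk 2->5->5.
Answer: (W^⊗2)[2][5] = 1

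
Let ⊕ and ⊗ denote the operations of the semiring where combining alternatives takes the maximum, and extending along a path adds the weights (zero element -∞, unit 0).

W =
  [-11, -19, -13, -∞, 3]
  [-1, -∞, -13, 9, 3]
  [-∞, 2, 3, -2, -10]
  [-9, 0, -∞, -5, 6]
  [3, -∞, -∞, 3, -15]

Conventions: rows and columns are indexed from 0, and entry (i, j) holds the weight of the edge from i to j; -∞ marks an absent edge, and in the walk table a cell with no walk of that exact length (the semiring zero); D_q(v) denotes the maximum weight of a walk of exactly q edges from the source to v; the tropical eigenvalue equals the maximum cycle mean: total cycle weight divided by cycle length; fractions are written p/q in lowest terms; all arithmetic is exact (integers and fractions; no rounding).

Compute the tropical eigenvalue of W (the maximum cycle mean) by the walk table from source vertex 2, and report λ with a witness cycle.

q=0: [-∞, -∞, 0, -∞, -∞]
q=1: [-∞, 2, 3, -2, -10]
q=2: [1, 5, 6, 11, 5]
q=3: [8, 11, 9, 14, 17]
q=4: [20, 14, 12, 20, 20]
q=5: [23, 20, 15, 23, 26]
Optimal cycle mean attained by: cycle 1->3->1, total 9 + 0, length 2.
Answer: λ = 9/2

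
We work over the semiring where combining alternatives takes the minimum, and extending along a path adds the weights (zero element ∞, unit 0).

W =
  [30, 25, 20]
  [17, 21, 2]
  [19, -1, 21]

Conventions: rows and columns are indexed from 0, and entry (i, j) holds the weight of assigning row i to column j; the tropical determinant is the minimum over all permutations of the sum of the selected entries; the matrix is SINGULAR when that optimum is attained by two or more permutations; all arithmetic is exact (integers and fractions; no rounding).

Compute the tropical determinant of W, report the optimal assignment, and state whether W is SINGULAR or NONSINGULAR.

σ = (0, 1, 2): 30 + 21 + 21 = 72
σ = (0, 2, 1): 30 + 2 + (-1) = 31
σ = (1, 0, 2): 25 + 17 + 21 = 63
σ = (1, 2, 0): 25 + 2 + 19 = 46
σ = (2, 0, 1): 20 + 17 + (-1) = 36
σ = (2, 1, 0): 20 + 21 + 19 = 60
Optimal value attained by: σ = (0, 2, 1).
Answer: det⊕(W) = 31; verdict: NONSINGULAR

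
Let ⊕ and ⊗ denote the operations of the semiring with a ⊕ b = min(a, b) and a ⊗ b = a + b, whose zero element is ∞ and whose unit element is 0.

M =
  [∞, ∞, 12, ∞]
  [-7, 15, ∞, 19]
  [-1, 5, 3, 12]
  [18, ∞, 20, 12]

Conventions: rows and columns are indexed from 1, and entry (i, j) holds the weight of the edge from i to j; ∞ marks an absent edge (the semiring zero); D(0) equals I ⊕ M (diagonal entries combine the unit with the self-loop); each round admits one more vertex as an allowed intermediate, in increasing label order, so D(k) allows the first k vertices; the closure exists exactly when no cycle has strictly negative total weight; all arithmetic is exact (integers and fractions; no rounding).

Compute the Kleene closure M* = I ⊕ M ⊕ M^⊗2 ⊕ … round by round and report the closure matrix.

D(0):
  [0, ∞, 12, ∞]
  [-7, 0, ∞, 19]
  [-1, 5, 0, 12]
  [18, ∞, 20, 0]
D(1):
  [0, ∞, 12, ∞]
  [-7, 0, 5, 19]
  [-1, 5, 0, 12]
  [18, ∞, 20, 0]
D(2):
  [0, ∞, 12, ∞]
  [-7, 0, 5, 19]
  [-2, 5, 0, 12]
  [18, ∞, 20, 0]
D(3):
  [0, 17, 12, 24]
  [-7, 0, 5, 17]
  [-2, 5, 0, 12]
  [18, 25, 20, 0]
D(4):
  [0, 17, 12, 24]
  [-7, 0, 5, 17]
  [-2, 5, 0, 12]
  [18, 25, 20, 0]
Answer: M* = [[0, 17, 12, 24], [-7, 0, 5, 17], [-2, 5, 0, 12], [18, 25, 20, 0]]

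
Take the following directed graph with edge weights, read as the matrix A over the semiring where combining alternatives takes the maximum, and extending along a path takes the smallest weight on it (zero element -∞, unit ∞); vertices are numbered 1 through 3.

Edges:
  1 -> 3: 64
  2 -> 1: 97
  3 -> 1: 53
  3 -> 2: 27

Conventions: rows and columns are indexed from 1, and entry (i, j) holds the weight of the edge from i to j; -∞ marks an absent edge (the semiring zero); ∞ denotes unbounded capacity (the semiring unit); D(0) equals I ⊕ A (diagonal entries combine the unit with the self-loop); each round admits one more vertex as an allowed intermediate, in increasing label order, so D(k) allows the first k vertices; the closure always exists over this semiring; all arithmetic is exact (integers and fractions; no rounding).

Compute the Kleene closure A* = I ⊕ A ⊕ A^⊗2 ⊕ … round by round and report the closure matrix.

D(0):
  [∞, -∞, 64]
  [97, ∞, -∞]
  [53, 27, ∞]
D(1):
  [∞, -∞, 64]
  [97, ∞, 64]
  [53, 27, ∞]
D(2):
  [∞, -∞, 64]
  [97, ∞, 64]
  [53, 27, ∞]
D(3):
  [∞, 27, 64]
  [97, ∞, 64]
  [53, 27, ∞]
Answer: A* = [[∞, 27, 64], [97, ∞, 64], [53, 27, ∞]]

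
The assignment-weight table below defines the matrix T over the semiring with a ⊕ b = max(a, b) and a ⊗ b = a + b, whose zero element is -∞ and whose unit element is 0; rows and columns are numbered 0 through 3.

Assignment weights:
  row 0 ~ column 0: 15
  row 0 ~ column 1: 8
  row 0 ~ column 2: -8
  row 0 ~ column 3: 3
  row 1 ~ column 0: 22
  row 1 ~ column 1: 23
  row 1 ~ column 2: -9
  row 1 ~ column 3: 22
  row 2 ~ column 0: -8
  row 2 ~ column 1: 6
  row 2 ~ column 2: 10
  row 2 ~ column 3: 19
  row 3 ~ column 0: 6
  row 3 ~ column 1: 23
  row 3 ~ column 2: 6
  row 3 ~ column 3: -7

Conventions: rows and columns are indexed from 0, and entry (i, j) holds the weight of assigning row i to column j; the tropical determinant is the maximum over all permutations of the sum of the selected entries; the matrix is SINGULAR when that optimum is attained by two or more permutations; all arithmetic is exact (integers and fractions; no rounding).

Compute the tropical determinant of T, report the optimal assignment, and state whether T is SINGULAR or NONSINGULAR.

σ = (0, 1, 2, 3): 15 + 23 + 10 + (-7) = 41
σ = (0, 1, 3, 2): 15 + 23 + 19 + 6 = 63
σ = (0, 2, 1, 3): 15 + (-9) + 6 + (-7) = 5
σ = (0, 2, 3, 1): 15 + (-9) + 19 + 23 = 48
σ = (0, 3, 1, 2): 15 + 22 + 6 + 6 = 49
σ = (0, 3, 2, 1): 15 + 22 + 10 + 23 = 70
σ = (1, 0, 2, 3): 8 + 22 + 10 + (-7) = 33
σ = (1, 0, 3, 2): 8 + 22 + 19 + 6 = 55
σ = (1, 2, 0, 3): 8 + (-9) + (-8) + (-7) = -16
σ = (1, 2, 3, 0): 8 + (-9) + 19 + 6 = 24
σ = (1, 3, 0, 2): 8 + 22 + (-8) + 6 = 28
σ = (1, 3, 2, 0): 8 + 22 + 10 + 6 = 46
σ = (2, 0, 1, 3): (-8) + 22 + 6 + (-7) = 13
σ = (2, 0, 3, 1): (-8) + 22 + 19 + 23 = 56
σ = (2, 1, 0, 3): (-8) + 23 + (-8) + (-7) = 0
σ = (2, 1, 3, 0): (-8) + 23 + 19 + 6 = 40
σ = (2, 3, 0, 1): (-8) + 22 + (-8) + 23 = 29
σ = (2, 3, 1, 0): (-8) + 22 + 6 + 6 = 26
σ = (3, 0, 1, 2): 3 + 22 + 6 + 6 = 37
σ = (3, 0, 2, 1): 3 + 22 + 10 + 23 = 58
σ = (3, 1, 0, 2): 3 + 23 + (-8) + 6 = 24
σ = (3, 1, 2, 0): 3 + 23 + 10 + 6 = 42
σ = (3, 2, 0, 1): 3 + (-9) + (-8) + 23 = 9
σ = (3, 2, 1, 0): 3 + (-9) + 6 + 6 = 6
Optimal value attained by: σ = (0, 3, 2, 1).
Answer: det⊕(T) = 70; verdict: NONSINGULAR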